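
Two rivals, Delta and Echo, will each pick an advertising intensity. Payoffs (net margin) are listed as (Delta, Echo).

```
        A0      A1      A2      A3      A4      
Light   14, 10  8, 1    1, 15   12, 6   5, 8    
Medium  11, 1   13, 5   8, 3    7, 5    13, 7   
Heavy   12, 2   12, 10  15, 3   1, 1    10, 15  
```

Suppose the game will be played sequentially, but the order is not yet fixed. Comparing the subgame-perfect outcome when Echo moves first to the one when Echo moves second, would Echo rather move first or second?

If Delta leads: Echo's best replies are Light→A2, Medium→A4, Heavy→A4; Delta's induced payoffs 1, 13, 10; outcome (Medium, A4), payoffs (13, 7).
If Echo leads: Delta's best replies are A0→Light, A1→Medium, A2→Heavy, A3→Light, A4→Medium; Echo's induced payoffs 10, 5, 3, 6, 7; outcome (Light, A0), payoffs (14, 10).
Echo gets 10 moving first and 7 moving second, so Echo prefers to move first.

first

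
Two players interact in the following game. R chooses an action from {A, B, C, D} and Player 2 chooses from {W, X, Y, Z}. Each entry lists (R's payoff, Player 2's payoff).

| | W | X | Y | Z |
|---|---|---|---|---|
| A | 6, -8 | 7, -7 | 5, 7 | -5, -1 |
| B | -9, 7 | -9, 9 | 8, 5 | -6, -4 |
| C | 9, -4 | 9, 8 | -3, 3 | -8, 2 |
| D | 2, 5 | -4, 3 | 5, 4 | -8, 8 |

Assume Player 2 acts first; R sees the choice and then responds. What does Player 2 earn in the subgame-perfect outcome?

8

Work backward from R's decision.
- W: BR = C, leader payoff -4.
- X: BR = C, leader payoff 8.
- Y: BR = B, leader payoff 5.
- Z: BR = A, leader payoff -1.
Maximizing over -4, 8, 5, -1, Player 2 chooses X. Subgame-perfect outcome: (C, X) with payoffs (9, 8).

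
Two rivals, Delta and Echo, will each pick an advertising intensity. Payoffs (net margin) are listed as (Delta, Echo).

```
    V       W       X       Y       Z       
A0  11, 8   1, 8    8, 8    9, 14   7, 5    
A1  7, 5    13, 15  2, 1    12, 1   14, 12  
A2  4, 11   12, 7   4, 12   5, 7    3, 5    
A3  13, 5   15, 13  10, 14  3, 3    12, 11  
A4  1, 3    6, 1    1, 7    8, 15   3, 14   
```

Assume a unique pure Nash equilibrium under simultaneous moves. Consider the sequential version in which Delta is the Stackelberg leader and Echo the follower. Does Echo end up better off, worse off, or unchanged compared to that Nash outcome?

Backward induction with Delta moving first.
- A0 → Echo plays Y (best of 8, 8, 8, 14, 5); Delta gets 9.
- A1 → Echo plays W (best of 5, 15, 1, 1, 12); Delta gets 13.
- A2 → Echo plays X (best of 11, 7, 12, 7, 5); Delta gets 4.
- A3 → Echo plays X (best of 5, 13, 14, 3, 11); Delta gets 10.
- A4 → Echo plays Y (best of 3, 1, 7, 15, 14); Delta gets 8.
Maximizing over 9, 13, 4, 10, 8, Delta chooses A1. Subgame-perfect outcome: (A1, W) with payoffs (13, 15).
For the simultaneous game, intersect best replies.
Delta's best replies: V→A3; W→A3; X→A3; Y→A1; Z→A1.
Echo's best replies: A0→Y; A1→W; A2→X; A3→X; A4→Y.
Only (A3, X) has each player best-responding; Nash payoffs (10, 14).
Echo earns 15 sequentially versus 14 at the Nash outcome: better off.

better off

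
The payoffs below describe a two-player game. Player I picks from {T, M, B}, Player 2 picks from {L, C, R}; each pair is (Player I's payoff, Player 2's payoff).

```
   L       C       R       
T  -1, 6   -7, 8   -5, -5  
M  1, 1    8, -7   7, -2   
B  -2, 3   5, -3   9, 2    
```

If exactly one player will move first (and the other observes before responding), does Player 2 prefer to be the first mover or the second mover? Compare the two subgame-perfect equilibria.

first

If Player I leads: Player 2's best replies are T→C, M→L, B→L; Player I's induced payoffs -7, 1, -2; outcome (M, L), payoffs (1, 1).
If Player 2 leads: Player I's best replies are L→M, C→M, R→B; Player 2's induced payoffs 1, -7, 2; outcome (B, R), payoffs (9, 2).
Player 2 gets 2 moving first and 1 moving second, so Player 2 prefers to move first.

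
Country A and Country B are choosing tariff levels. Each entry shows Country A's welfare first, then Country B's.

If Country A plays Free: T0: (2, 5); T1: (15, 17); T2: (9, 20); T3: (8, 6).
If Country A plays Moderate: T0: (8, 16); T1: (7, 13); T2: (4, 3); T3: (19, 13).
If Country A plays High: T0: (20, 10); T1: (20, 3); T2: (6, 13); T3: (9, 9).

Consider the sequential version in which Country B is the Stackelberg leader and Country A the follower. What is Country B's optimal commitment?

T2

Work backward from Country A's decision.
- T0: Country A compares 2, 8, 20 and picks High; Country B would get 10.
- T1: Country A compares 15, 7, 20 and picks High; Country B would get 3.
- T2: Country A compares 9, 4, 6 and picks Free; Country B would get 20.
- T3: Country A compares 8, 19, 9 and picks Moderate; Country B would get 13.
Among 10, 3, 20, 13, the best is 20 at T2. Subgame-perfect outcome: (Free, T2) with payoffs (9, 20).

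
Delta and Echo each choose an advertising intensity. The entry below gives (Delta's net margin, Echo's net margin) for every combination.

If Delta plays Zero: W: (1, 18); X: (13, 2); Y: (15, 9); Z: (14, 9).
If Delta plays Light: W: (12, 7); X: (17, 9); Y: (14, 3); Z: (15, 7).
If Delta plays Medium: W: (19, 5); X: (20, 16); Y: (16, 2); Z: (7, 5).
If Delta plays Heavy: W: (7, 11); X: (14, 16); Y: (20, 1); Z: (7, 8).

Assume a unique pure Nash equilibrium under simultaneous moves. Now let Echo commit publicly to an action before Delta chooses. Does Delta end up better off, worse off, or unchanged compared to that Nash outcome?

unchanged

Solve by backward induction (Echo leads).
- W: BR = Medium, leader payoff 5.
- X: BR = Medium, leader payoff 16.
- Y: BR = Heavy, leader payoff 1.
- Z: BR = Light, leader payoff 7.
Echo's induced payoffs are 5, 16, 1, 7, so Echo commits to X. Subgame-perfect outcome: (Medium, X) with payoffs (20, 16).
Now find the simultaneous Nash equilibrium.
Delta's best replies: W→Medium; X→Medium; Y→Heavy; Z→Light.
Echo's best replies: Zero→W; Light→X; Medium→X; Heavy→X.
Only (Medium, X) has each player best-responding; Nash payoffs (20, 16).
Delta earns 20 sequentially versus 20 at the Nash outcome: unchanged.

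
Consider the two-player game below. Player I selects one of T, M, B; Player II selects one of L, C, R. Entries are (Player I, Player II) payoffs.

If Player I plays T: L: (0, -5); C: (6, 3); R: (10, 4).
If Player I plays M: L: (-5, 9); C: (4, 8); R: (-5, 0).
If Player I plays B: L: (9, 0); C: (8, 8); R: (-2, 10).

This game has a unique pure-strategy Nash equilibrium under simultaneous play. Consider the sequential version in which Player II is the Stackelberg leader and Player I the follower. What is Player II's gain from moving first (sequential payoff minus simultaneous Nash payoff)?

Work backward from Player I's decision.
- L: BR = B, leader payoff 0.
- C: BR = B, leader payoff 8.
- R: BR = T, leader payoff 4.
Maximizing over 0, 8, 4, Player II chooses C. Subgame-perfect outcome: (B, C) with payoffs (8, 8).
Now find the simultaneous Nash equilibrium.
Player I's best replies: L→B; C→B; R→T.
Player II's best replies: T→R; M→L; B→R.
The unique mutual best reply is (T, R), giving (10, 4).
Player II's commitment gain: 8 − 4 = 4.

4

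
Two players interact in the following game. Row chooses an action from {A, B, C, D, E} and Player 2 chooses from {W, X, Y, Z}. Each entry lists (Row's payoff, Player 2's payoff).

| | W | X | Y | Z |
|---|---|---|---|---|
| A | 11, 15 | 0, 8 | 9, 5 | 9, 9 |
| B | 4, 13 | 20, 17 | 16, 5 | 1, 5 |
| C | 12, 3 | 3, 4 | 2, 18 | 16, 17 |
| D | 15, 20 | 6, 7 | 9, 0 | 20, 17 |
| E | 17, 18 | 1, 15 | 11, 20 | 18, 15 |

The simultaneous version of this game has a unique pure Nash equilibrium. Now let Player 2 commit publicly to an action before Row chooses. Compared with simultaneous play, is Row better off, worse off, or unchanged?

worse off

Backward induction with Player 2 moving first.
- W: BR = E, leader payoff 18.
- X: BR = B, leader payoff 17.
- Y: BR = B, leader payoff 5.
- Z: BR = D, leader payoff 17.
Maximizing over 18, 17, 5, 17, Player 2 chooses W. Subgame-perfect outcome: (E, W) with payoffs (17, 18).
For the simultaneous game, intersect best replies.
Row's best replies: W→E; X→B; Y→B; Z→D.
Player 2's best replies: A→W; B→X; C→Y; D→W; E→Y.
Only (B, X) has each player best-responding; Nash payoffs (20, 17).
Row earns 17 sequentially versus 20 at the Nash outcome: worse off.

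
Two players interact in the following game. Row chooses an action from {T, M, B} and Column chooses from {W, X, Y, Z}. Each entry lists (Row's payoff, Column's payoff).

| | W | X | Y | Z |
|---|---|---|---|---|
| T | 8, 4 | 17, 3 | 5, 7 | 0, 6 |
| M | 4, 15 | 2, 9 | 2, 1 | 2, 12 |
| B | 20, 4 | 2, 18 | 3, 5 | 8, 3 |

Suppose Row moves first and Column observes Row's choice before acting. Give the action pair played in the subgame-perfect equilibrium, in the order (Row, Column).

Backward induction with Row moving first.
- T: Column compares 4, 3, 7, 6 and picks Y; Row would get 5.
- M: Column compares 15, 9, 1, 12 and picks W; Row would get 4.
- B: Column compares 4, 18, 5, 3 and picks X; Row would get 2.
Row's induced payoffs are 5, 4, 2, so Row commits to T. Subgame-perfect outcome: (T, Y) with payoffs (5, 7).

(T, Y)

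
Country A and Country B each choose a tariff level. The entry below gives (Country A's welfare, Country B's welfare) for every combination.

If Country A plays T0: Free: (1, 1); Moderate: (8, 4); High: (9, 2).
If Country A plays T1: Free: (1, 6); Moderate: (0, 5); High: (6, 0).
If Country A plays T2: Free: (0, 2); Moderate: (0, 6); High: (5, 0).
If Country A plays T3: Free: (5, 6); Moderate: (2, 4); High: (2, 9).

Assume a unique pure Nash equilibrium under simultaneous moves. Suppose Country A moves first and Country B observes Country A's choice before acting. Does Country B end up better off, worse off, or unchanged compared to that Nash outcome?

unchanged

Work backward from Country B's decision.
- T0: BR = Moderate, leader payoff 8.
- T1: BR = Free, leader payoff 1.
- T2: BR = Moderate, leader payoff 0.
- T3: BR = High, leader payoff 2.
Country A's induced payoffs are 8, 1, 0, 2, so Country A commits to T0. Subgame-perfect outcome: (T0, Moderate) with payoffs (8, 4).
For the simultaneous game, intersect best replies.
Country A's best replies: Free→T3; Moderate→T0; High→T0.
Country B's best replies: T0→Moderate; T1→Free; T2→Moderate; T3→High.
Only (T0, Moderate) has each player best-responding; Nash payoffs (8, 4).
Country B earns 4 sequentially versus 4 at the Nash outcome: unchanged.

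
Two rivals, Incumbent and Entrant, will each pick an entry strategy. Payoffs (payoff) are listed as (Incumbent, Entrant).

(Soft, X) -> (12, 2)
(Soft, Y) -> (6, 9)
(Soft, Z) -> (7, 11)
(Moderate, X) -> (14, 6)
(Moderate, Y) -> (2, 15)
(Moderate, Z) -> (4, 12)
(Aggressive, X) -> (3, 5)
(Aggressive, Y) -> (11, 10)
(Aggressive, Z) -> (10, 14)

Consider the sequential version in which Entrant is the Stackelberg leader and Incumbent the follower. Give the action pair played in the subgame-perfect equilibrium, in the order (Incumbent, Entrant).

(Aggressive, Z)

Incumbent best-responds to each possible Entrant move:
- X → Incumbent plays Moderate (best of 12, 14, 3); Entrant gets 6.
- Y → Incumbent plays Aggressive (best of 6, 2, 11); Entrant gets 10.
- Z → Incumbent plays Aggressive (best of 7, 4, 10); Entrant gets 14.
Entrant's induced payoffs are 6, 10, 14, so Entrant commits to Z. Subgame-perfect outcome: (Aggressive, Z) with payoffs (10, 14).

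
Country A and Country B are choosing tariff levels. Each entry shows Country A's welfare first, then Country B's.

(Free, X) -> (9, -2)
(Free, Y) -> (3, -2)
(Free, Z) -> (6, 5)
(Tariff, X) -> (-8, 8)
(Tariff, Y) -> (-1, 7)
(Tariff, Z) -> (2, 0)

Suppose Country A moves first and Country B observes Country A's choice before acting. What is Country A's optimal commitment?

Solve by backward induction (Country A leads).
- Free: Country B compares -2, -2, 5 and picks Z; Country A would get 6.
- Tariff: Country B compares 8, 7, 0 and picks X; Country A would get -8.
Among 6, -8, the best is 6 at Free. Subgame-perfect outcome: (Free, Z) with payoffs (6, 5).

Free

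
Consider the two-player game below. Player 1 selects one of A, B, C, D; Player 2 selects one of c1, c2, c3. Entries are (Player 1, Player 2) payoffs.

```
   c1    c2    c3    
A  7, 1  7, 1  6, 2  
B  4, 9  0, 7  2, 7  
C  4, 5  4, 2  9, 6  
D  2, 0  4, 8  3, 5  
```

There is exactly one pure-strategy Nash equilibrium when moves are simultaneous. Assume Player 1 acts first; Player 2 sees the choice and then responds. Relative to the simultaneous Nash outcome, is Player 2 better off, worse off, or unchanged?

unchanged

Backward induction with Player 1 moving first.
- A: BR = c3, leader payoff 6.
- B: BR = c1, leader payoff 4.
- C: BR = c3, leader payoff 9.
- D: BR = c2, leader payoff 4.
Among 6, 4, 9, 4, the best is 9 at C. Subgame-perfect outcome: (C, c3) with payoffs (9, 6).
For the simultaneous game, intersect best replies.
Player 1's best replies: c1→A; c2→A; c3→C.
Player 2's best replies: A→c3; B→c1; C→c3; D→c2.
The unique mutual best reply is (C, c3), giving (9, 6).
Player 2 earns 6 sequentially versus 6 at the Nash outcome: unchanged.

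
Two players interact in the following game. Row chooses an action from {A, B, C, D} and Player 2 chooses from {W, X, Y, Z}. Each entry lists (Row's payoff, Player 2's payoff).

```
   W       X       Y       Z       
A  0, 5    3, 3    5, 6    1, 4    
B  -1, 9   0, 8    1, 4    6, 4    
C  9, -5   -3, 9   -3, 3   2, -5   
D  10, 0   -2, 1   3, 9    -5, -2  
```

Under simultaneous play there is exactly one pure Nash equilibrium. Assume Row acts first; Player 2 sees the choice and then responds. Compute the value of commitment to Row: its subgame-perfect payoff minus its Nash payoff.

0

Solve by backward induction (Row leads).
- A: BR = Y, leader payoff 5.
- B: BR = W, leader payoff -1.
- C: BR = X, leader payoff -3.
- D: BR = Y, leader payoff 3.
Row's induced payoffs are 5, -1, -3, 3, so Row commits to A. Subgame-perfect outcome: (A, Y) with payoffs (5, 6).
For the simultaneous game, intersect best replies.
Row's best replies: W→D; X→A; Y→A; Z→B.
Player 2's best replies: A→Y; B→W; C→X; D→Y.
Only (A, Y) has each player best-responding; Nash payoffs (5, 6).
Row's commitment gain: 5 − 5 = 0.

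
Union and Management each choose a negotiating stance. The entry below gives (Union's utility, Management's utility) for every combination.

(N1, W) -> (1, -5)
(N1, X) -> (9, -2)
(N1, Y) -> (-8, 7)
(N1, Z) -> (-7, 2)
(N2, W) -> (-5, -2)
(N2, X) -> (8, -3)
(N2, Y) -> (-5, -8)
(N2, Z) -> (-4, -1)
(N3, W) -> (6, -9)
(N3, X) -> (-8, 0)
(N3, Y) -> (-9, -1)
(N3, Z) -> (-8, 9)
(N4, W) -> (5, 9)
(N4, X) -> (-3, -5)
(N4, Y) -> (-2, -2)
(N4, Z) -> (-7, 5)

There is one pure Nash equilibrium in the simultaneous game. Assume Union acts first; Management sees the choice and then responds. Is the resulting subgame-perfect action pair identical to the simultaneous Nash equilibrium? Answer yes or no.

Backward induction with Union moving first.
- N1 → Management plays Y (best of -5, -2, 7, 2); Union gets -8.
- N2 → Management plays Z (best of -2, -3, -8, -1); Union gets -4.
- N3 → Management plays Z (best of -9, 0, -1, 9); Union gets -8.
- N4 → Management plays W (best of 9, -5, -2, 5); Union gets 5.
Among -8, -4, -8, 5, the best is 5 at N4. Subgame-perfect outcome: (N4, W) with payoffs (5, 9).
Now find the simultaneous Nash equilibrium.
Union's best replies: W→N3; X→N1; Y→N4; Z→N2.
Management's best replies: N1→Y; N2→Z; N3→Z; N4→W.
Only (N2, Z) has each player best-responding; Nash payoffs (-4, -1).
Sequential outcome (N4, W) differs from the Nash profile (N2, Z).

no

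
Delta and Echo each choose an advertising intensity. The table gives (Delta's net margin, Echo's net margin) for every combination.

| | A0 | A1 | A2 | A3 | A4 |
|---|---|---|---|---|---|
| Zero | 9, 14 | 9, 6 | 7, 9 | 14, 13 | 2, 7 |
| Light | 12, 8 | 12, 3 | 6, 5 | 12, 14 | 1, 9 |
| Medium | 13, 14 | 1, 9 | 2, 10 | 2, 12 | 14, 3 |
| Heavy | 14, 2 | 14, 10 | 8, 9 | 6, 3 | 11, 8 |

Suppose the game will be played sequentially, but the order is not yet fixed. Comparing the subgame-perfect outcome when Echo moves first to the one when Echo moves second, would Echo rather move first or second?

If Delta leads: Echo's best replies are Zero→A0, Light→A3, Medium→A0, Heavy→A1; Delta's induced payoffs 9, 12, 13, 14; outcome (Heavy, A1), payoffs (14, 10).
If Echo leads: Delta's best replies are A0→Heavy, A1→Heavy, A2→Heavy, A3→Zero, A4→Medium; Echo's induced payoffs 2, 10, 9, 13, 3; outcome (Zero, A3), payoffs (14, 13).
Echo gets 13 moving first and 10 moving second, so Echo prefers to move first.

first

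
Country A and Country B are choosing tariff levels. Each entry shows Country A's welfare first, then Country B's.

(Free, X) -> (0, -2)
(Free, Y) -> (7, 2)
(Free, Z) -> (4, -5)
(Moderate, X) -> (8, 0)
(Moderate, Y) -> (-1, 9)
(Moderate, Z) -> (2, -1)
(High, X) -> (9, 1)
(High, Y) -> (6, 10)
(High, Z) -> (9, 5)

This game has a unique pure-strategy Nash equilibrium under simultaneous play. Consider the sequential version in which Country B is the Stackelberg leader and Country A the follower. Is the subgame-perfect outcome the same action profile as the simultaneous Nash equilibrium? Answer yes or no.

no

Country A best-responds to each possible Country B move:
- X → Country A plays High (best of 0, 8, 9); Country B gets 1.
- Y → Country A plays Free (best of 7, -1, 6); Country B gets 2.
- Z → Country A plays High (best of 4, 2, 9); Country B gets 5.
Country B's induced payoffs are 1, 2, 5, so Country B commits to Z. Subgame-perfect outcome: (High, Z) with payoffs (9, 5).
For the simultaneous game, intersect best replies.
Country A's best replies: X→High; Y→Free; Z→High.
Country B's best replies: Free→Y; Moderate→Y; High→Y.
The unique mutual best reply is (Free, Y), giving (7, 2).
Sequential outcome (High, Z) differs from the Nash profile (Free, Y).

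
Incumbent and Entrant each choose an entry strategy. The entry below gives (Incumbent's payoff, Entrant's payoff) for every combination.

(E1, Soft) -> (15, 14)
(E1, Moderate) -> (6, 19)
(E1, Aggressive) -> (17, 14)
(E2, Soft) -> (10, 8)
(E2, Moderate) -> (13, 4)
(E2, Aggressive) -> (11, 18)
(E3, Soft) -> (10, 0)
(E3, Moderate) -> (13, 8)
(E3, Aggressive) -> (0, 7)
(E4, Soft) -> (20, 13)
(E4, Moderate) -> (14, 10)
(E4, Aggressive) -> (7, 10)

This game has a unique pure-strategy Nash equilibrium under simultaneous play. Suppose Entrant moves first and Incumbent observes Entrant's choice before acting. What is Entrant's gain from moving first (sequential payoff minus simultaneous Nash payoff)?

Work backward from Incumbent's decision.
- Soft: Incumbent compares 15, 10, 10, 20 and picks E4; Entrant would get 13.
- Moderate: Incumbent compares 6, 13, 13, 14 and picks E4; Entrant would get 10.
- Aggressive: Incumbent compares 17, 11, 0, 7 and picks E1; Entrant would get 14.
Entrant's induced payoffs are 13, 10, 14, so Entrant commits to Aggressive. Subgame-perfect outcome: (E1, Aggressive) with payoffs (17, 14).
Under simultaneous play:
Incumbent's best replies: Soft→E4; Moderate→E4; Aggressive→E1.
Entrant's best replies: E1→Moderate; E2→Aggressive; E3→Moderate; E4→Soft.
The unique mutual best reply is (E4, Soft), giving (20, 13).
Entrant's commitment gain: 14 − 13 = 1.

1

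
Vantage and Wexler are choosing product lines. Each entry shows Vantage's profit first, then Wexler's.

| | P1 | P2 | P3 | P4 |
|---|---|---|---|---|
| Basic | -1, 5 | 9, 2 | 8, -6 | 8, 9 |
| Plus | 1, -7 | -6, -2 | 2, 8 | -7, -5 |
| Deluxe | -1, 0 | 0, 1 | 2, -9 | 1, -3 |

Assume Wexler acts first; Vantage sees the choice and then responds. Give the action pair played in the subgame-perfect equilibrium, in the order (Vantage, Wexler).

(Basic, P4)

Solve by backward induction (Wexler leads).
- P1: Vantage compares -1, 1, -1 and picks Plus; Wexler would get -7.
- P2: Vantage compares 9, -6, 0 and picks Basic; Wexler would get 2.
- P3: Vantage compares 8, 2, 2 and picks Basic; Wexler would get -6.
- P4: Vantage compares 8, -7, 1 and picks Basic; Wexler would get 9.
Maximizing over -7, 2, -6, 9, Wexler chooses P4. Subgame-perfect outcome: (Basic, P4) with payoffs (8, 9).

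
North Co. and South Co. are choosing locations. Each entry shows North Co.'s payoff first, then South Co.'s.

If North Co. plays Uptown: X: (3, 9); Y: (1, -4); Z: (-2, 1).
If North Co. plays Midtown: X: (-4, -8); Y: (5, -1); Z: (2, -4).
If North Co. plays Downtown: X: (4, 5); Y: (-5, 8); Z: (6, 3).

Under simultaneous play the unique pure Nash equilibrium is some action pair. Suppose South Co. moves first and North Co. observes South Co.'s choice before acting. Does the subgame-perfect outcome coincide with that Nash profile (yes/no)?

Backward induction with South Co. moving first.
- X → North Co. plays Downtown (best of 3, -4, 4); South Co. gets 5.
- Y → North Co. plays Midtown (best of 1, 5, -5); South Co. gets -1.
- Z → North Co. plays Downtown (best of -2, 2, 6); South Co. gets 3.
Maximizing over 5, -1, 3, South Co. chooses X. Subgame-perfect outcome: (Downtown, X) with payoffs (4, 5).
For the simultaneous game, intersect best replies.
North Co.'s best replies: X→Downtown; Y→Midtown; Z→Downtown.
South Co.'s best replies: Uptown→X; Midtown→Y; Downtown→Y.
Only (Midtown, Y) has each player best-responding; Nash payoffs (5, -1).
Sequential outcome (Downtown, X) differs from the Nash profile (Midtown, Y).

no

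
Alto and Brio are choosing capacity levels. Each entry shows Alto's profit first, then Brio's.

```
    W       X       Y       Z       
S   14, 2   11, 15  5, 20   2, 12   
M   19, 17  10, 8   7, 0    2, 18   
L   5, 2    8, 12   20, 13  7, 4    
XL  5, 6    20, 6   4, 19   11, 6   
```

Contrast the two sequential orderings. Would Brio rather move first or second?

first

If Alto leads: Brio's best replies are S→Y, M→Z, L→Y, XL→Y; Alto's induced payoffs 5, 2, 20, 4; outcome (L, Y), payoffs (20, 13).
If Brio leads: Alto's best replies are W→M, X→XL, Y→L, Z→XL; Brio's induced payoffs 17, 6, 13, 6; outcome (M, W), payoffs (19, 17).
Brio gets 17 moving first and 13 moving second, so Brio prefers to move first.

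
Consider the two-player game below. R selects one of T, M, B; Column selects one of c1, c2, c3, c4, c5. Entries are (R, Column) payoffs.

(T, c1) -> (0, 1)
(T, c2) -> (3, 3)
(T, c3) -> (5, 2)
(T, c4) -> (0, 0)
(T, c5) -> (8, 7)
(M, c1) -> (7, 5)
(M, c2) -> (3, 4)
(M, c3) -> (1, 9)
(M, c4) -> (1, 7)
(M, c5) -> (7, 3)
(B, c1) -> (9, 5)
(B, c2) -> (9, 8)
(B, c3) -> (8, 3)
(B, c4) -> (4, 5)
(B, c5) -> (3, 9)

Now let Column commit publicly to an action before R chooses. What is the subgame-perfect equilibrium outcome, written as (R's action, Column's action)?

(B, c2)

Solve by backward induction (Column leads).
- c1: R compares 0, 7, 9 and picks B; Column would get 5.
- c2: R compares 3, 3, 9 and picks B; Column would get 8.
- c3: R compares 5, 1, 8 and picks B; Column would get 3.
- c4: R compares 0, 1, 4 and picks B; Column would get 5.
- c5: R compares 8, 7, 3 and picks T; Column would get 7.
Column's induced payoffs are 5, 8, 3, 5, 7, so Column commits to c2. Subgame-perfect outcome: (B, c2) with payoffs (9, 8).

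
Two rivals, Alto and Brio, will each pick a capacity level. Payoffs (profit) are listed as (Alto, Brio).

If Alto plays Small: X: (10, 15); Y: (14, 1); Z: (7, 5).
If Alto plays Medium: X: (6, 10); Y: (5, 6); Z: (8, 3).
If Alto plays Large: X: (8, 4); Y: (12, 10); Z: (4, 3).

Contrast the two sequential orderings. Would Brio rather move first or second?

If Alto leads: Brio's best replies are Small→X, Medium→X, Large→Y; Alto's induced payoffs 10, 6, 12; outcome (Large, Y), payoffs (12, 10).
If Brio leads: Alto's best replies are X→Small, Y→Small, Z→Medium; Brio's induced payoffs 15, 1, 3; outcome (Small, X), payoffs (10, 15).
Brio gets 15 moving first and 10 moving second, so Brio prefers to move first.

first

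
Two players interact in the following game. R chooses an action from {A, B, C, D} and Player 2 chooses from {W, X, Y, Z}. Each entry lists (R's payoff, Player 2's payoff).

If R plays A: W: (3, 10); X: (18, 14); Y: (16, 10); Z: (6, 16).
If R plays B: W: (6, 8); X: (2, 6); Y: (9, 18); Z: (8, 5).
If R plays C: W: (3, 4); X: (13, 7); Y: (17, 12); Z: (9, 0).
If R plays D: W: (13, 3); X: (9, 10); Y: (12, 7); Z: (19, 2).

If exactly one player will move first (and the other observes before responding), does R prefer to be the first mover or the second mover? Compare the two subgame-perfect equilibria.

If R leads: Player 2's best replies are A→Z, B→Y, C→Y, D→X; R's induced payoffs 6, 9, 17, 9; outcome (C, Y), payoffs (17, 12).
If Player 2 leads: R's best replies are W→D, X→A, Y→C, Z→D; Player 2's induced payoffs 3, 14, 12, 2; outcome (A, X), payoffs (18, 14).
R gets 17 moving first and 18 moving second, so R prefers to move second.

second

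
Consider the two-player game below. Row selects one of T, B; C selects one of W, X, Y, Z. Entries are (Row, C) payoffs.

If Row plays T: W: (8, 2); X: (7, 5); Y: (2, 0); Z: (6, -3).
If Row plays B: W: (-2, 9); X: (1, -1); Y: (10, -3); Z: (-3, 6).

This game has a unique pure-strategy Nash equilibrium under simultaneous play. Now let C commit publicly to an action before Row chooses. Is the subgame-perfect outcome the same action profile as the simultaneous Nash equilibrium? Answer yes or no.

yes

Row best-responds to each possible C move:
- W → Row plays T (best of 8, -2); C gets 2.
- X → Row plays T (best of 7, 1); C gets 5.
- Y → Row plays B (best of 2, 10); C gets -3.
- Z → Row plays T (best of 6, -3); C gets -3.
Maximizing over 2, 5, -3, -3, C chooses X. Subgame-perfect outcome: (T, X) with payoffs (7, 5).
Under simultaneous play:
Row's best replies: W→T; X→T; Y→B; Z→T.
C's best replies: T→X; B→W.
The unique mutual best reply is (T, X), giving (7, 5).
Sequential outcome (T, X) coincides with the Nash profile (T, X).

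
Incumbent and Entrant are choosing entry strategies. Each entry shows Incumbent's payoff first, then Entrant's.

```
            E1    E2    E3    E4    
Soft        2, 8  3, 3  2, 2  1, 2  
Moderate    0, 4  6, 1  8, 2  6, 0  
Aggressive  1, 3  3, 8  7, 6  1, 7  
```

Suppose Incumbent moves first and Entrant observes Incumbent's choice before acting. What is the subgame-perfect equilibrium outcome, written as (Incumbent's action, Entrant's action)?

(Aggressive, E2)

Entrant best-responds to each possible Incumbent move:
- Soft: Entrant compares 8, 3, 2, 2 and picks E1; Incumbent would get 2.
- Moderate: Entrant compares 4, 1, 2, 0 and picks E1; Incumbent would get 0.
- Aggressive: Entrant compares 3, 8, 6, 7 and picks E2; Incumbent would get 3.
Incumbent's induced payoffs are 2, 0, 3, so Incumbent commits to Aggressive. Subgame-perfect outcome: (Aggressive, E2) with payoffs (3, 8).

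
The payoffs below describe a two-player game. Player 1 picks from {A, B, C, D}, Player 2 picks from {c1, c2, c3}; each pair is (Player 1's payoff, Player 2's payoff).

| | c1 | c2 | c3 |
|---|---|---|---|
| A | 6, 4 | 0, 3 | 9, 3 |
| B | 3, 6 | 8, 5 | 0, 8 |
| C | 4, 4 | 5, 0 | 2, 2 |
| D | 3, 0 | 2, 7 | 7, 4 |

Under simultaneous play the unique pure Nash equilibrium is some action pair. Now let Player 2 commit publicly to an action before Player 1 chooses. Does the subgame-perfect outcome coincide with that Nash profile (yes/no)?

Work backward from Player 1's decision.
- c1 → Player 1 plays A (best of 6, 3, 4, 3); Player 2 gets 4.
- c2 → Player 1 plays B (best of 0, 8, 5, 2); Player 2 gets 5.
- c3 → Player 1 plays A (best of 9, 0, 2, 7); Player 2 gets 3.
Maximizing over 4, 5, 3, Player 2 chooses c2. Subgame-perfect outcome: (B, c2) with payoffs (8, 5).
For the simultaneous game, intersect best replies.
Player 1's best replies: c1→A; c2→B; c3→A.
Player 2's best replies: A→c1; B→c3; C→c1; D→c2.
Only (A, c1) has each player best-responding; Nash payoffs (6, 4).
Sequential outcome (B, c2) differs from the Nash profile (A, c1).

no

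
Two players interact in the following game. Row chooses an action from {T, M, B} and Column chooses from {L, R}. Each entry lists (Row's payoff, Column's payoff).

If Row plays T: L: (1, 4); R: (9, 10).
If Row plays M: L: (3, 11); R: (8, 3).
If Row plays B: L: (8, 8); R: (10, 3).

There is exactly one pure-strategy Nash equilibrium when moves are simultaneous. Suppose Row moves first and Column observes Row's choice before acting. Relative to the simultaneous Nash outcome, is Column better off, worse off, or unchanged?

better off

Work backward from Column's decision.
- T: Column compares 4, 10 and picks R; Row would get 9.
- M: Column compares 11, 3 and picks L; Row would get 3.
- B: Column compares 8, 3 and picks L; Row would get 8.
Among 9, 3, 8, the best is 9 at T. Subgame-perfect outcome: (T, R) with payoffs (9, 10).
Now find the simultaneous Nash equilibrium.
Row's best replies: L→B; R→B.
Column's best replies: T→R; M→L; B→L.
Only (B, L) has each player best-responding; Nash payoffs (8, 8).
Column earns 10 sequentially versus 8 at the Nash outcome: better off.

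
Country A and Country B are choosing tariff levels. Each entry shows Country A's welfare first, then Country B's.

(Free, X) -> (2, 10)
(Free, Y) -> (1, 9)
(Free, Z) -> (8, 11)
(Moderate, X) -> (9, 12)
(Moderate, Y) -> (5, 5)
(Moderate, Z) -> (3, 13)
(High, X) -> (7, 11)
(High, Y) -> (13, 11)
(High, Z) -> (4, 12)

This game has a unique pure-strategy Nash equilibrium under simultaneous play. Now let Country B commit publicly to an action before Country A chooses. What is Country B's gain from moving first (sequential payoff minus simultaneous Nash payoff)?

Solve by backward induction (Country B leads).
- X: BR = Moderate, leader payoff 12.
- Y: BR = High, leader payoff 11.
- Z: BR = Free, leader payoff 11.
Country B's induced payoffs are 12, 11, 11, so Country B commits to X. Subgame-perfect outcome: (Moderate, X) with payoffs (9, 12).
For the simultaneous game, intersect best replies.
Country A's best replies: X→Moderate; Y→High; Z→Free.
Country B's best replies: Free→Z; Moderate→Z; High→Z.
The unique mutual best reply is (Free, Z), giving (8, 11).
Country B's commitment gain: 12 − 11 = 1.

1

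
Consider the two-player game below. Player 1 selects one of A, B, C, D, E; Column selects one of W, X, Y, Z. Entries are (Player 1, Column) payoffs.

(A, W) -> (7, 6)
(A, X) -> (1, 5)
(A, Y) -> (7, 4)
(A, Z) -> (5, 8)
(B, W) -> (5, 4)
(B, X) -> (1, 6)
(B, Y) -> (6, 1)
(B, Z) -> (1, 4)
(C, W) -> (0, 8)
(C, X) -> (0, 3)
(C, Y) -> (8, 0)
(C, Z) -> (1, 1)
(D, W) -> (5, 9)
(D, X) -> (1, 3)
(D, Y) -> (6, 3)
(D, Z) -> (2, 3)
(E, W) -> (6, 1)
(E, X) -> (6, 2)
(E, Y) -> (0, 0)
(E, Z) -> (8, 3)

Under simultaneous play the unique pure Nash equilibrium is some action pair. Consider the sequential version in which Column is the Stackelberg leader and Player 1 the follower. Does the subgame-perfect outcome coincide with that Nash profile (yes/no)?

no

Solve by backward induction (Column leads).
- W → Player 1 plays A (best of 7, 5, 0, 5, 6); Column gets 6.
- X → Player 1 plays E (best of 1, 1, 0, 1, 6); Column gets 2.
- Y → Player 1 plays C (best of 7, 6, 8, 6, 0); Column gets 0.
- Z → Player 1 plays E (best of 5, 1, 1, 2, 8); Column gets 3.
Among 6, 2, 0, 3, the best is 6 at W. Subgame-perfect outcome: (A, W) with payoffs (7, 6).
Under simultaneous play:
Player 1's best replies: W→A; X→E; Y→C; Z→E.
Column's best replies: A→Z; B→X; C→W; D→W; E→Z.
Only (E, Z) has each player best-responding; Nash payoffs (8, 3).
Sequential outcome (A, W) differs from the Nash profile (E, Z).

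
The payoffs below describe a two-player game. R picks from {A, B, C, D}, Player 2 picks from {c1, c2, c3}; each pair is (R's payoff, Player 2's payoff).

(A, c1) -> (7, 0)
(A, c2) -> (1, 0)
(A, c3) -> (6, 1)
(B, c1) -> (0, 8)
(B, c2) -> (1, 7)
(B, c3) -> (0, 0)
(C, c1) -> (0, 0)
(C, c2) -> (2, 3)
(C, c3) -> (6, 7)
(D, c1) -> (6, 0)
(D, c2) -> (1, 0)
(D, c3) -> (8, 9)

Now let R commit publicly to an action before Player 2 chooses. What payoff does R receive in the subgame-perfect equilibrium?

8

Work backward from Player 2's decision.
- A → Player 2 plays c3 (best of 0, 0, 1); R gets 6.
- B → Player 2 plays c1 (best of 8, 7, 0); R gets 0.
- C → Player 2 plays c3 (best of 0, 3, 7); R gets 6.
- D → Player 2 plays c3 (best of 0, 0, 9); R gets 8.
Among 6, 0, 6, 8, the best is 8 at D. Subgame-perfect outcome: (D, c3) with payoffs (8, 9).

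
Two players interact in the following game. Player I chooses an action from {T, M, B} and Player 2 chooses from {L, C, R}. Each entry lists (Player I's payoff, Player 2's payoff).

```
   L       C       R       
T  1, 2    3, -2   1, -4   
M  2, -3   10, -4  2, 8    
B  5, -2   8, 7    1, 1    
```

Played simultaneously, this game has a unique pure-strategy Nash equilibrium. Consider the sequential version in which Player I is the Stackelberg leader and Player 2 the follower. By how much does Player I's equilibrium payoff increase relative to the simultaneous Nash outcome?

Backward induction with Player I moving first.
- T: BR = L, leader payoff 1.
- M: BR = R, leader payoff 2.
- B: BR = C, leader payoff 8.
Maximizing over 1, 2, 8, Player I chooses B. Subgame-perfect outcome: (B, C) with payoffs (8, 7).
Now find the simultaneous Nash equilibrium.
Player I's best replies: L→B; C→M; R→M.
Player 2's best replies: T→L; M→R; B→C.
The unique mutual best reply is (M, R), giving (2, 8).
Player I's commitment gain: 8 − 2 = 6.

6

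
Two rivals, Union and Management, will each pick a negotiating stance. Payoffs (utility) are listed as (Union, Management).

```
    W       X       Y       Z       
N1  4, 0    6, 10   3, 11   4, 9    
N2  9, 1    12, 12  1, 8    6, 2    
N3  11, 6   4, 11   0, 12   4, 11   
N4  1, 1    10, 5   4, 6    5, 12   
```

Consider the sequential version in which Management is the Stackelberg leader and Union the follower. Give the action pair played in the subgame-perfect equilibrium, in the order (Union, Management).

Solve by backward induction (Management leads).
- W → Union plays N3 (best of 4, 9, 11, 1); Management gets 6.
- X → Union plays N2 (best of 6, 12, 4, 10); Management gets 12.
- Y → Union plays N4 (best of 3, 1, 0, 4); Management gets 6.
- Z → Union plays N2 (best of 4, 6, 4, 5); Management gets 2.
Management's induced payoffs are 6, 12, 6, 2, so Management commits to X. Subgame-perfect outcome: (N2, X) with payoffs (12, 12).

(N2, X)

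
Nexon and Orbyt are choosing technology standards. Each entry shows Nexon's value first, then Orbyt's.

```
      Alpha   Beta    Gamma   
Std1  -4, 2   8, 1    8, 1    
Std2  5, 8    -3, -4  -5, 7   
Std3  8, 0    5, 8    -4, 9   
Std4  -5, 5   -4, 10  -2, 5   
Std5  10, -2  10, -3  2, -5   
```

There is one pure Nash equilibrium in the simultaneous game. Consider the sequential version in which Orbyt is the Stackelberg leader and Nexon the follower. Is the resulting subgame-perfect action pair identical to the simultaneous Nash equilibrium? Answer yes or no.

Solve by backward induction (Orbyt leads).
- Alpha: Nexon compares -4, 5, 8, -5, 10 and picks Std5; Orbyt would get -2.
- Beta: Nexon compares 8, -3, 5, -4, 10 and picks Std5; Orbyt would get -3.
- Gamma: Nexon compares 8, -5, -4, -2, 2 and picks Std1; Orbyt would get 1.
Among -2, -3, 1, the best is 1 at Gamma. Subgame-perfect outcome: (Std1, Gamma) with payoffs (8, 1).
For the simultaneous game, intersect best replies.
Nexon's best replies: Alpha→Std5; Beta→Std5; Gamma→Std1.
Orbyt's best replies: Std1→Alpha; Std2→Alpha; Std3→Gamma; Std4→Beta; Std5→Alpha.
The unique mutual best reply is (Std5, Alpha), giving (10, -2).
Sequential outcome (Std1, Gamma) differs from the Nash profile (Std5, Alpha).

no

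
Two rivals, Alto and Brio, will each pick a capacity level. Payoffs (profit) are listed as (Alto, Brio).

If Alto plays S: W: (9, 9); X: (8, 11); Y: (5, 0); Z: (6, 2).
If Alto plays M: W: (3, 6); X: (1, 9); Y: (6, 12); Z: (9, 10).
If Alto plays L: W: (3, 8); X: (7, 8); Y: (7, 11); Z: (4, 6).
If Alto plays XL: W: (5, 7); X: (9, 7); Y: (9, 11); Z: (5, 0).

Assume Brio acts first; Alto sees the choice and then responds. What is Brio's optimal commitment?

Y

Alto best-responds to each possible Brio move:
- W → Alto plays S (best of 9, 3, 3, 5); Brio gets 9.
- X → Alto plays XL (best of 8, 1, 7, 9); Brio gets 7.
- Y → Alto plays XL (best of 5, 6, 7, 9); Brio gets 11.
- Z → Alto plays M (best of 6, 9, 4, 5); Brio gets 10.
Among 9, 7, 11, 10, the best is 11 at Y. Subgame-perfect outcome: (XL, Y) with payoffs (9, 11).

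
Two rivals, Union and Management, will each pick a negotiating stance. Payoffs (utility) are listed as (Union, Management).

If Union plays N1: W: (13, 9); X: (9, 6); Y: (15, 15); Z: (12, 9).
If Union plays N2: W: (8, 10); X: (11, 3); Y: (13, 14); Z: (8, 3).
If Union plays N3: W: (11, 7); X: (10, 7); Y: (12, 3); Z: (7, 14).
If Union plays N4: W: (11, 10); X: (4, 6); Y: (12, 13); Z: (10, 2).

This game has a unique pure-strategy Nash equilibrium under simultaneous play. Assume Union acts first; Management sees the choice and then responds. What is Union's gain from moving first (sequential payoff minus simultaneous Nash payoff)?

Work backward from Management's decision.
- N1: BR = Y, leader payoff 15.
- N2: BR = Y, leader payoff 13.
- N3: BR = Z, leader payoff 7.
- N4: BR = Y, leader payoff 12.
Maximizing over 15, 13, 7, 12, Union chooses N1. Subgame-perfect outcome: (N1, Y) with payoffs (15, 15).
Under simultaneous play:
Union's best replies: W→N1; X→N2; Y→N1; Z→N1.
Management's best replies: N1→Y; N2→Y; N3→Z; N4→Y.
The unique mutual best reply is (N1, Y), giving (15, 15).
Union's commitment gain: 15 − 15 = 0.

0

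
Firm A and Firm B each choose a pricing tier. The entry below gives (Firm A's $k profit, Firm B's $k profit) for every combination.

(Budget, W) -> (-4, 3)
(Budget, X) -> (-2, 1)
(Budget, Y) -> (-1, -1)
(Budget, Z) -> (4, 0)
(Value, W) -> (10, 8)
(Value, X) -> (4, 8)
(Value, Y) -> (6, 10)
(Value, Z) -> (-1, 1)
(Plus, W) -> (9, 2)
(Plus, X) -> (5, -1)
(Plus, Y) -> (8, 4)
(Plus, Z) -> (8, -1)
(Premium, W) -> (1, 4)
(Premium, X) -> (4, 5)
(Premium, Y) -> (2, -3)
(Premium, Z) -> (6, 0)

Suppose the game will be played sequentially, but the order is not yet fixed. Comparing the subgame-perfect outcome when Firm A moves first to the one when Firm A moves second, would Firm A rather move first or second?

second

If Firm A leads: Firm B's best replies are Budget→W, Value→Y, Plus→Y, Premium→X; Firm A's induced payoffs -4, 6, 8, 4; outcome (Plus, Y), payoffs (8, 4).
If Firm B leads: Firm A's best replies are W→Value, X→Plus, Y→Plus, Z→Plus; Firm B's induced payoffs 8, -1, 4, -1; outcome (Value, W), payoffs (10, 8).
Firm A gets 8 moving first and 10 moving second, so Firm A prefers to move second.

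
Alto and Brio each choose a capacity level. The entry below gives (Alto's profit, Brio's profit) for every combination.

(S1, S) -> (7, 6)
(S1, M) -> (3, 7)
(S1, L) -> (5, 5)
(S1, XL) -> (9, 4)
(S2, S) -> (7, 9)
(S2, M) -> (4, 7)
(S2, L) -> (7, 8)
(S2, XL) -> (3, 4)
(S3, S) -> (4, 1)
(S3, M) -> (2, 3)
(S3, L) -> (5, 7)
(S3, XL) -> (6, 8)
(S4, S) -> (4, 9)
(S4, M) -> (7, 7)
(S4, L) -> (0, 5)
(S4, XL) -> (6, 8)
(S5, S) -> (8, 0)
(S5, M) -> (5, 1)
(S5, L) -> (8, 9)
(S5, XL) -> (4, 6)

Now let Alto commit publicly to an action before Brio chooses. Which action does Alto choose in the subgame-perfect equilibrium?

Work backward from Brio's decision.
- S1: BR = M, leader payoff 3.
- S2: BR = S, leader payoff 7.
- S3: BR = XL, leader payoff 6.
- S4: BR = S, leader payoff 4.
- S5: BR = L, leader payoff 8.
Alto's induced payoffs are 3, 7, 6, 4, 8, so Alto commits to S5. Subgame-perfect outcome: (S5, L) with payoffs (8, 9).

S5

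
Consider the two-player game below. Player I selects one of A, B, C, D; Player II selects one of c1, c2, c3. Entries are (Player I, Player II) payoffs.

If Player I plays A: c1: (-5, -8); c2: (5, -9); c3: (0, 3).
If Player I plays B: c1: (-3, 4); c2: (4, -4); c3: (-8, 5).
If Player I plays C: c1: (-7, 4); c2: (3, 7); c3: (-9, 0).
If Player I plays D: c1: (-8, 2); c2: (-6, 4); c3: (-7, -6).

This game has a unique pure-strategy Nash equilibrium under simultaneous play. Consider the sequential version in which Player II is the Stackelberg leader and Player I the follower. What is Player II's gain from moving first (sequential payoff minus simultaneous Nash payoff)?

1

Solve by backward induction (Player II leads).
- c1: BR = B, leader payoff 4.
- c2: BR = A, leader payoff -9.
- c3: BR = A, leader payoff 3.
Maximizing over 4, -9, 3, Player II chooses c1. Subgame-perfect outcome: (B, c1) with payoffs (-3, 4).
For the simultaneous game, intersect best replies.
Player I's best replies: c1→B; c2→A; c3→A.
Player II's best replies: A→c3; B→c3; C→c2; D→c2.
The unique mutual best reply is (A, c3), giving (0, 3).
Player II's commitment gain: 4 − 3 = 1.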